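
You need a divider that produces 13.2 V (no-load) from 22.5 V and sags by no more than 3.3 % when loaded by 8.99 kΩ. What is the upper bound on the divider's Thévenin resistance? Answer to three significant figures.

Loading drop = R_th/(R_th + R_L) ≤ 0.0330, so R_th ≤ R_L · ε/(1−ε) = 8.99 kΩ × 0.0330/0.9670 = 307 Ω.
(Any R1, R2 with R2/(R1+R2) = 0.587 and R1‖R2 ≤ 307 Ω will meet the spec.)

R_th ≤ 307 Ω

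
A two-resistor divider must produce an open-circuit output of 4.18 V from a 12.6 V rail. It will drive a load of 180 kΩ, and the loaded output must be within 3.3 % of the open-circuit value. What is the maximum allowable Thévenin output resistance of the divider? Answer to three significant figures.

R_th ≤ 6.14 kΩ

Loading drop = R_th/(R_th + R_L) ≤ 0.0330, so R_th ≤ R_L · ε/(1−ε) = 180 kΩ × 0.0330/0.9670 = 6.14 kΩ.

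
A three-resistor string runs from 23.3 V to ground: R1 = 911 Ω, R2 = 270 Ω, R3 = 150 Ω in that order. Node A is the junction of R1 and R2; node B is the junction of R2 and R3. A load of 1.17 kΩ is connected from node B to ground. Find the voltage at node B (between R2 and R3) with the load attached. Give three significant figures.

At node B, R3 is in parallel with the load: R3‖R_L = 133.0 Ω.
Below node A the resistance is R2 + (R3‖R_L) = 403.0 Ω, so V_A = 23.3 × 403.0/1314 = 7.145 V.
Then V_B = V_A × (R3‖R_L)/(R2 + R3‖R_L) = 7.145 × 133.0/403.0 = 2.36 V.

V ≈ 2.36 V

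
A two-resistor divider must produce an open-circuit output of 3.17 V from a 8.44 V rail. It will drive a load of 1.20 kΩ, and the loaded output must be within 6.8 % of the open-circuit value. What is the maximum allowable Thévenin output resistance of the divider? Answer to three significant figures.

R_th ≤ 87.6 Ω

Loading drop = R_th/(R_th + R_L) ≤ 0.0680, so R_th ≤ R_L · ε/(1−ε) = 1.20 kΩ × 0.0680/0.9320 = 87.6 Ω.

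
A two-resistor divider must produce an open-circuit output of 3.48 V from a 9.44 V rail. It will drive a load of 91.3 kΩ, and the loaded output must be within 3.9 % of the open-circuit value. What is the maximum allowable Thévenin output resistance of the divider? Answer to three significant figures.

R_th ≤ 3.71 kΩ

Loading drop = R_th/(R_th + R_L) ≤ 0.0390, so R_th ≤ R_L · ε/(1−ε) = 91.3 kΩ × 0.0390/0.9610 = 3.71 kΩ.
(Any R1, R2 with R2/(R1+R2) = 0.369 and R1‖R2 ≤ 3.71 kΩ will meet the spec.)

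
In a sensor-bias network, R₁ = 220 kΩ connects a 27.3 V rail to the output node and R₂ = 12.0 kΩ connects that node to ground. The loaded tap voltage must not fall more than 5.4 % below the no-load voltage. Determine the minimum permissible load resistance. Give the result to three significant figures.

Output resistance R_th = R₁‖R₂ = (220 × 12.0)/232.0 = 11.38 kΩ.
The fractional drop is R_th/(R_th + R_L); requiring this ≤ 0.0540 gives R_L ≥ R_th(1/0.0540 − 1) = 11.38 × 17.52 = 199 kΩ.

R_L(min) ≈ 199 kΩ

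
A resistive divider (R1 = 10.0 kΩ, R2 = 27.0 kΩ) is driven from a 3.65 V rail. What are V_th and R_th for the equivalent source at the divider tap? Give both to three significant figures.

V_th = 2.66 V, R_th = 7.30 kΩ

V_th is the open-circuit tap voltage: 3.65 × 27.0/(10.0 + 27.0) = 2.66 V.
With the supply zeroed, R1 and R2 appear in parallel from the tap: R_th = R1‖R2 = (10.0 × 27.0)/37.00 = 7.30 kΩ.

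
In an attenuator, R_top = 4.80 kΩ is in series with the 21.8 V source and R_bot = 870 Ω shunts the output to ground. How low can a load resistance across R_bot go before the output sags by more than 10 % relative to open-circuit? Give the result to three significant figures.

Output resistance R_th = R_top‖R_bot = (4800 × 870)/5670 = 736.5 Ω.
The fractional drop is R_th/(R_th + R_L); requiring this ≤ 0.100 gives R_L ≥ R_th(1/0.100 − 1) = 736.5 × 9.000 = 6.63 kΩ.

R_L(min) ≈ 6.63 kΩ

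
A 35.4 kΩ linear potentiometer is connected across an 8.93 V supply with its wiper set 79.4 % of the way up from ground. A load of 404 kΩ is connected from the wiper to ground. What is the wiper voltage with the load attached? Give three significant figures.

V ≈ 6.99 V

The wiper splits the pot into (1−α)R = 7.292 kΩ above and αR = 28.11 kΩ below.
Lower section ‖ load = 26.28 kΩ.
V_wiper = 8.93 × 26.28/(7.292 + 26.28) = 6.99 V.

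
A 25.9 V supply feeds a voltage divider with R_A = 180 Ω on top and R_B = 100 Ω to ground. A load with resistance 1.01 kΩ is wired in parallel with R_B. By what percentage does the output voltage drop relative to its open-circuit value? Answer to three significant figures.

The divider's output (Thévenin) resistance is R_A‖R_B = 64.29 Ω.
Fractional drop under load = R_th/(R_th + R_L) = 64.29 / (64.29 + 1010) = 0.05984.
So the output falls by 5.98 %.

5.98 %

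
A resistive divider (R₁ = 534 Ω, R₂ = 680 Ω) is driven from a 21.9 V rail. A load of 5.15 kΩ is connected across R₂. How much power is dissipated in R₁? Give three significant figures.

P ≈ 199 mW

Total resistance from the source is R₁ + (R₂‖R_L) = 1135 Ω, so I = 21.9/1135 Ω = 19.30 mA.
P = I²·R₁ = (19.30 mA)² × 534 Ω = 199 mW.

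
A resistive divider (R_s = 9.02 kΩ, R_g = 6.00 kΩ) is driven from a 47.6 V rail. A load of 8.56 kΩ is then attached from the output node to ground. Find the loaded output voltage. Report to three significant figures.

The load sits in parallel with R_g: R_g‖R_L = (6.00 × 8.56) / (6.00 + 8.56) = 3.527 kΩ.
V_out = 47.6 × 3.527 / (9.02 + 3.527) = 47.6 × 3.527/12.55 = 13.4 V.
(Unloaded it would have been 19.0 V.)

V_out ≈ 13.4 V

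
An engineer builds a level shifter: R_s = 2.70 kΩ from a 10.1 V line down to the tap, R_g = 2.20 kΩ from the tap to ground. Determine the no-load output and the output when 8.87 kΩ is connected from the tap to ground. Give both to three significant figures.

Open-circuit: V = 10.1 × 2.20/(2.70 + 2.20) = 4.53 V.
With the load, R_g becomes R_g‖R_L = 1.763 kΩ, so V = 10.1 × 1.763/4.463 = 3.99 V.

Unloaded: 4.53 V; loaded: 3.99 V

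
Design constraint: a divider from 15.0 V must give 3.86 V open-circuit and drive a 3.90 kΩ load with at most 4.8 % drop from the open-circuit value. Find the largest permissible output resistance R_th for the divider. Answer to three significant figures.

R_th ≤ 197 Ω

Loading drop = R_th/(R_th + R_L) ≤ 0.0480, so R_th ≤ R_L · ε/(1−ε) = 3.90 kΩ × 0.0480/0.9520 = 197 Ω.
(Any R1, R2 with R2/(R1+R2) = 0.257 and R1‖R2 ≤ 197 Ω will meet the spec.)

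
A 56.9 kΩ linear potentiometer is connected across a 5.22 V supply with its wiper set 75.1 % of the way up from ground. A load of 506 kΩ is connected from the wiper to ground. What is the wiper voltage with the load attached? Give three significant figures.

The wiper splits the pot into (1−α)R = 14.17 kΩ above and αR = 42.73 kΩ below.
Lower section ‖ load = 39.40 kΩ.
V_wiper = 5.22 × 39.40/(14.17 + 39.40) = 3.84 V.

V ≈ 3.84 V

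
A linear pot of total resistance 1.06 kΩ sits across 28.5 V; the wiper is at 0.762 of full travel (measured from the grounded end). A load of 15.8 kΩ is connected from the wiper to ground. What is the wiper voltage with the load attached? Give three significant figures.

The wiper splits the pot into (1−α)R = 252.3 Ω above and αR = 807.7 Ω below.
Lower section ‖ load = 768.4 Ω.
V_wiper = 28.5 × 768.4/(252.3 + 768.4) = 21.5 V.

V ≈ 21.5 V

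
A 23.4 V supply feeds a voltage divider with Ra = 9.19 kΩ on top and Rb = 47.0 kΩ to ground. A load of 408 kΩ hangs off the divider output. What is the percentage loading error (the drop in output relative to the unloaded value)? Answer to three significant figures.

1.85 %

The divider's output (Thévenin) resistance is Ra‖Rb = 7.687 kΩ.
Fractional drop under load = R_th/(R_th + R_L) = 7.687 / (7.687 + 408) = 0.01849.
So the output falls by 1.85 %.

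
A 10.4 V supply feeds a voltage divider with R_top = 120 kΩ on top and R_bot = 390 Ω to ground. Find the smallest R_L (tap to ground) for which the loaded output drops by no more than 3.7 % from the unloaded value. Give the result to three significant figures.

R_L(min) ≈ 10.1 kΩ

Output resistance R_th = R_top‖R_bot = (120000 × 390)/120400 = 388.7 Ω.
The fractional drop is R_th/(R_th + R_L); requiring this ≤ 0.0370 gives R_L ≥ R_th(1/0.0370 − 1) = 388.7 × 26.03 = 10.1 kΩ.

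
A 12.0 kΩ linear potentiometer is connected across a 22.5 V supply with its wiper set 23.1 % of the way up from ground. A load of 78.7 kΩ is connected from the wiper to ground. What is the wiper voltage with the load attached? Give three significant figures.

The wiper splits the pot into (1−α)R = 9.228 kΩ above and αR = 2.772 kΩ below.
Lower section ‖ load = 2.678 kΩ.
V_wiper = 22.5 × 2.678/(9.228 + 2.678) = 5.06 V.

V ≈ 5.06 V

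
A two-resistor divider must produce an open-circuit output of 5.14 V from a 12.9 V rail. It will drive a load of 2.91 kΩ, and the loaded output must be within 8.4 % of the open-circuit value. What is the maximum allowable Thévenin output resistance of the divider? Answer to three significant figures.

R_th ≤ 267 Ω

Loading drop = R_th/(R_th + R_L) ≤ 0.0840, so R_th ≤ R_L · ε/(1−ε) = 2.91 kΩ × 0.0840/0.9160 = 267 Ω.
(Any R1, R2 with R2/(R1+R2) = 0.398 and R1‖R2 ≤ 267 Ω will meet the spec.)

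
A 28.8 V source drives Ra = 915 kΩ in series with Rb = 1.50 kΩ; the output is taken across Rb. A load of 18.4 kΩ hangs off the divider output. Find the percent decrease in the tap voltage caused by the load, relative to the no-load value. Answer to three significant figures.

The divider's output (Thévenin) resistance is Ra‖Rb = 1.498 kΩ.
Fractional drop under load = R_th/(R_th + R_L) = 1.498 / (1.498 + 18.4) = 0.07526.
So the output falls by 7.53 %.

7.53 %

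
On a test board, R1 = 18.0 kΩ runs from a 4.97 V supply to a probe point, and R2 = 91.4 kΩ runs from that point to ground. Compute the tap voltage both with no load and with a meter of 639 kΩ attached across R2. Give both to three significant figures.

Open-circuit: V = 4.97 × 91.4/(18.0 + 91.4) = 4.15 V.
With the load, R2 becomes R2‖R_L = 79.96 kΩ, so V = 4.97 × 79.96/97.96 = 4.06 V.

Unloaded: 4.15 V; loaded: 4.06 V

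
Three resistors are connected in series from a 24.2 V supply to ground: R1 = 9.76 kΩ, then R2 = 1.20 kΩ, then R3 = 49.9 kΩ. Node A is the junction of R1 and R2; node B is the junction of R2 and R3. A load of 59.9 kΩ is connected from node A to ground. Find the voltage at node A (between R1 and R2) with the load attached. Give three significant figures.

Below node A the series string R2+R3 = 51.10 kΩ sits in parallel with the 59.9 kΩ load: 27.58 kΩ.
V_A = 24.2 × 27.58/(9.76 + 27.58) = 17.9 V.

V ≈ 17.9 V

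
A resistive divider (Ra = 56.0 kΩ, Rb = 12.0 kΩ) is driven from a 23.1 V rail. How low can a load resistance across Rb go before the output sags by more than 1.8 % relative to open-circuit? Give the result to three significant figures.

Output resistance R_th = Ra‖Rb = (56.0 × 12.0)/68.00 = 9.882 kΩ.
The fractional drop is R_th/(R_th + R_L); requiring this ≤ 0.0180 gives R_L ≥ R_th(1/0.0180 − 1) = 9.882 × 54.56 = 539 kΩ.

R_L(min) ≈ 539 kΩ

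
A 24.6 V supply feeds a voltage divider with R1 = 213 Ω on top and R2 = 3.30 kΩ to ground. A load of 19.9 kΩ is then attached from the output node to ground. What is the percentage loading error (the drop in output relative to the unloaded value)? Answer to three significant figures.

The divider's output (Thévenin) resistance is R1‖R2 = 200.1 Ω.
Fractional drop under load = R_th/(R_th + R_L) = 200.1 / (200.1 + 19900) = 0.009954.
So the output falls by 0.995 %.

0.995 %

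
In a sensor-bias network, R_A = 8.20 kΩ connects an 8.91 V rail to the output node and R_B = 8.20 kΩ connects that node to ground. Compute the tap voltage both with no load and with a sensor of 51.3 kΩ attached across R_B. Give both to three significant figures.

Unloaded: 4.46 V; loaded: 4.13 V

Open-circuit: V = 8.91 × 8.20/(8.20 + 8.20) = 4.46 V.
With the load, R_B becomes R_B‖R_L = 7.070 kΩ, so V = 8.91 × 7.070/15.27 = 4.13 V.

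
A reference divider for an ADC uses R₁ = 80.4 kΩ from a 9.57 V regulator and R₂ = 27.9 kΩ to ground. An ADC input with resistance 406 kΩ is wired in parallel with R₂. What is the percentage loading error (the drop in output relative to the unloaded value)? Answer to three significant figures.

The divider's output (Thévenin) resistance is R₁‖R₂ = 20.71 kΩ.
Fractional drop under load = R_th/(R_th + R_L) = 20.71 / (20.71 + 406) = 0.04854.
So the output falls by 4.85 %.

4.85 %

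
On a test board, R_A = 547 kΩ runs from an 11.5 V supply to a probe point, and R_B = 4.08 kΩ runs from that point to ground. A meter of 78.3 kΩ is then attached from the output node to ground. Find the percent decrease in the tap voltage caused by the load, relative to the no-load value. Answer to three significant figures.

4.92 %

The divider's output (Thévenin) resistance is R_A‖R_B = 4.050 kΩ.
Fractional drop under load = R_th/(R_th + R_L) = 4.050 / (4.050 + 78.3) = 0.04918.
So the output falls by 4.92 %.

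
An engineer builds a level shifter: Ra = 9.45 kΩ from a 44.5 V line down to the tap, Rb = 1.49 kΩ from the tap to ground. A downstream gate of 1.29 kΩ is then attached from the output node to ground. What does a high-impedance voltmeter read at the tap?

V_out ≈ 3.03 V

The load sits in parallel with Rb: Rb‖R_L = (1.49 × 1.29) / (1.49 + 1.29) = 0.6914 kΩ.
V_out = 44.5 × 0.6914 / (9.45 + 0.6914) = 44.5 × 0.6914/10.14 = 3.03 V.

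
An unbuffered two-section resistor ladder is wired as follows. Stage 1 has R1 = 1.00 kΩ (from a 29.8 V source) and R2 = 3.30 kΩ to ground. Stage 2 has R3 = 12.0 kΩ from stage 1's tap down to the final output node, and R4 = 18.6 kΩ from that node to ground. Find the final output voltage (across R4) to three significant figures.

V_out ≈ 13.6 V

Stage 2 presents R3+R4 = 30.60 kΩ as a load on stage 1's tap.
Stage 1's lower leg becomes R2‖(R3+R4) = 2.979 kΩ, so V_mid = 29.8 × 2.979/3.979 = 22.31 V.
Stage 2 is itself unloaded: V_out = V_mid × R4/(R3+R4) = 22.31 × 18.6/30.60 = 13.6 V.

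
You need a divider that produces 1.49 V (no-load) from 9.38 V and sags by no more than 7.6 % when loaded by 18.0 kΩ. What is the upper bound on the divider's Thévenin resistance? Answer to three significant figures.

Loading drop = R_th/(R_th + R_L) ≤ 0.0760, so R_th ≤ R_L · ε/(1−ε) = 18.0 kΩ × 0.0760/0.9240 = 1.48 kΩ.
(Any R1, R2 with R2/(R1+R2) = 0.159 and R1‖R2 ≤ 1.48 kΩ will meet the spec.)

R_th ≤ 1.48 kΩ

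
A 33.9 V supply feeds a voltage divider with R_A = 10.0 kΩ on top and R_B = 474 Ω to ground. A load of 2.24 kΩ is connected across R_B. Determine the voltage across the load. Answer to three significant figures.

The load sits in parallel with R_B: R_B‖R_L = (474 × 2240) / (474 + 2240) = 391.2 Ω.
V_out = 33.9 × 391.2 / (10000 + 391.2) = 33.9 × 391.2/10390 = 1.28 V.

V_out ≈ 1.28 V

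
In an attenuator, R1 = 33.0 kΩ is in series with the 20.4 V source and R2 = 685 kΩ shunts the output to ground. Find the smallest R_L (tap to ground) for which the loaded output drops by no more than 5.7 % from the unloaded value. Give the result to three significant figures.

Output resistance R_th = R1‖R2 = (33.0 × 685)/718.0 = 31.48 kΩ.
The fractional drop is R_th/(R_th + R_L); requiring this ≤ 0.0570 gives R_L ≥ R_th(1/0.0570 − 1) = 31.48 × 16.54 = 521 kΩ.

R_L(min) ≈ 521 kΩ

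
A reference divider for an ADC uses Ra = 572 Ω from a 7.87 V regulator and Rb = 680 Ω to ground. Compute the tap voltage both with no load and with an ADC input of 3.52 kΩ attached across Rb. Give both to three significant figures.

Open-circuit: V = 7.87 × 680/(572 + 680) = 4.27 V.
With the load, Rb becomes Rb‖R_L = 569.9 Ω, so V = 7.87 × 569.9/1142 = 3.93 V.

Unloaded: 4.27 V; loaded: 3.93 V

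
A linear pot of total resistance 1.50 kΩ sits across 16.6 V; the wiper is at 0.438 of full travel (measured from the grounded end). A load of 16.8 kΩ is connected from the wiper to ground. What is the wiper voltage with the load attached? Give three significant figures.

V ≈ 7.11 V

The wiper splits the pot into (1−α)R = 843.0 Ω above and αR = 657.0 Ω below.
Lower section ‖ load = 632.3 Ω.
V_wiper = 16.6 × 632.3/(843.0 + 632.3) = 7.11 V.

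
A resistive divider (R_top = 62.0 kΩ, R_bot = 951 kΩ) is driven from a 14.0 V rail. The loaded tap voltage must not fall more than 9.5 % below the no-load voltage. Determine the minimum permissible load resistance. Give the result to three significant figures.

Output resistance R_th = R_top‖R_bot = (62.0 × 951)/1013 = 58.21 kΩ.
The fractional drop is R_th/(R_th + R_L); requiring this ≤ 0.0950 gives R_L ≥ R_th(1/0.0950 − 1) = 58.21 × 9.526 = 554 kΩ.

R_L(min) ≈ 554 kΩ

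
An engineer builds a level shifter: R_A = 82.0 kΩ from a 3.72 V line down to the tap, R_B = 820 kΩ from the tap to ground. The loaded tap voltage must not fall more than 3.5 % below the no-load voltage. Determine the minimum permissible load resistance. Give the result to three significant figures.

Output resistance R_th = R_A‖R_B = (82.0 × 820)/902.0 = 74.55 kΩ.
The fractional drop is R_th/(R_th + R_L); requiring this ≤ 0.0350 gives R_L ≥ R_th(1/0.0350 − 1) = 74.55 × 27.57 = 2.06 MΩ.

R_L(min) ≈ 2.06 MΩ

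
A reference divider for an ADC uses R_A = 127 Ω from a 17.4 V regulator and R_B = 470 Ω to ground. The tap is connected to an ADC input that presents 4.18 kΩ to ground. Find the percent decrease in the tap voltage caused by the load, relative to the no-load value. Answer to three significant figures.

The divider's output (Thévenin) resistance is R_A‖R_B = 99.98 Ω.
Fractional drop under load = R_th/(R_th + R_L) = 99.98 / (99.98 + 4180) = 0.02336.
So the output falls by 2.34 %.

2.34 %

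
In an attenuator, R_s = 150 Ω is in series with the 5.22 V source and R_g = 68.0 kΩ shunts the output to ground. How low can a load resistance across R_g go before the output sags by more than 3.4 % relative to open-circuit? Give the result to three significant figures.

R_L(min) ≈ 4.25 kΩ

Output resistance R_th = R_s‖R_g = (150 × 68000)/68150 = 149.7 Ω.
The fractional drop is R_th/(R_th + R_L); requiring this ≤ 0.0340 gives R_L ≥ R_th(1/0.0340 − 1) = 149.7 × 28.41 = 4.25 kΩ.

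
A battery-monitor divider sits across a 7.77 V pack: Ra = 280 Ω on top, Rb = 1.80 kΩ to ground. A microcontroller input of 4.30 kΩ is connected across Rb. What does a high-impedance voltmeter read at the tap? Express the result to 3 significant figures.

V_out ≈ 6.37 V

The load sits in parallel with Rb: Rb‖R_L = (1800 × 4300) / (1800 + 4300) = 1269 Ω.
V_out = 7.77 × 1269 / (280 + 1269) = 7.77 × 1269/1549 = 6.37 V.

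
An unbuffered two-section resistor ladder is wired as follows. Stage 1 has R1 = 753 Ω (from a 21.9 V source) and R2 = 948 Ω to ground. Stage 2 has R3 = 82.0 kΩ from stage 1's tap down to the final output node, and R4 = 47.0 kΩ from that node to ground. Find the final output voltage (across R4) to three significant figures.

Stage 2 presents R3+R4 = 129000 Ω as a load on stage 1's tap.
Stage 1's lower leg becomes R2‖(R3+R4) = 941.1 Ω, so V_mid = 21.9 × 941.1/1694 = 12.17 V.
Stage 2 is itself unloaded: V_out = V_mid × R4/(R3+R4) = 12.17 × 47000/129000 = 4.43 V.

V_out ≈ 4.43 V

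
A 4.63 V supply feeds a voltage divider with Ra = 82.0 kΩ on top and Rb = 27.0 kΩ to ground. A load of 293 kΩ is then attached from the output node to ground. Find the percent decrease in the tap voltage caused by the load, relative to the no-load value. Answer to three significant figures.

6.48 %

The divider's output (Thévenin) resistance is Ra‖Rb = 20.31 kΩ.
Fractional drop under load = R_th/(R_th + R_L) = 20.31 / (20.31 + 293) = 0.06483.
So the output falls by 6.48 %.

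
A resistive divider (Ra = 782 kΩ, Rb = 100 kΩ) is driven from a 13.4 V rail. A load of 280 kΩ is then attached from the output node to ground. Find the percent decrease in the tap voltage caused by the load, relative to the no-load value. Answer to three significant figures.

24.0 %

Unloaded V = 13.4 × 100/882.0 = 1.519 V.
Loaded: Rb‖R_L = 73.68 kΩ, giving V = 13.4 × 73.68/855.7 = 1.154 V.
Drop = (1.519 − 1.154) / 1.519 = 24.0 %.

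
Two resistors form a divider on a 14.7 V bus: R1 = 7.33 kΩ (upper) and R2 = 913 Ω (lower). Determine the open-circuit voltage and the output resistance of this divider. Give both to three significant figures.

V_th = 1.63 V, R_th = 812 Ω

V_th is the open-circuit tap voltage: 14.7 × 913/(7330 + 913) = 1.63 V.
With the supply zeroed, R1 and R2 appear in parallel from the tap: R_th = R1‖R2 = (7330 × 913)/8243 = 812 Ω.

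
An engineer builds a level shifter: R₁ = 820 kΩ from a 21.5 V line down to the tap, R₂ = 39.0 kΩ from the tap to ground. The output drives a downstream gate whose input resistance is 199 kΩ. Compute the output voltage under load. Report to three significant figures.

V_out ≈ 0.822 V

The load sits in parallel with R₂: R₂‖R_L = (39.0 × 199) / (39.0 + 199) = 32.61 kΩ.
V_out = 21.5 × 32.61 / (820 + 32.61) = 21.5 × 32.61/852.6 = 0.822 V.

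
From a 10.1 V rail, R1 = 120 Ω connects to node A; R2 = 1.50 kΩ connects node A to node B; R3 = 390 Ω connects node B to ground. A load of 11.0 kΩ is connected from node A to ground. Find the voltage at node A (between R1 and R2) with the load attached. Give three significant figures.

Below node A the series string R2+R3 = 1890 Ω sits in parallel with the 11000 Ω load: 1613 Ω.
V_A = 10.1 × 1613/(120 + 1613) = 9.40 V.

V ≈ 9.40 V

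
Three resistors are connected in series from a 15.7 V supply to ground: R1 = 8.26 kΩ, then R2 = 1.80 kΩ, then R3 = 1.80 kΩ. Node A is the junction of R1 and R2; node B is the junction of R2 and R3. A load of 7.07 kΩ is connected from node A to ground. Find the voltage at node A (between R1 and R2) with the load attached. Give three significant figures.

Below node A the series string R2+R3 = 3.600 kΩ sits in parallel with the 7.07 kΩ load: 2.385 kΩ.
V_A = 15.7 × 2.385/(8.26 + 2.385) = 3.52 V.

V ≈ 3.52 V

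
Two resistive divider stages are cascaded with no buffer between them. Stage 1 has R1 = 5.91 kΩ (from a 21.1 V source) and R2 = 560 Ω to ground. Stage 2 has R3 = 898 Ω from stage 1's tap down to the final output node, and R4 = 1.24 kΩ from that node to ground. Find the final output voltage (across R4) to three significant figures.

V_out ≈ 0.855 V

Stage 2 presents R3+R4 = 2138 Ω as a load on stage 1's tap.
Stage 1's lower leg becomes R2‖(R3+R4) = 443.8 Ω, so V_mid = 21.1 × 443.8/6354 = 1.474 V.
Stage 2 is itself unloaded: V_out = V_mid × R4/(R3+R4) = 1.474 × 1240/2138 = 0.855 V.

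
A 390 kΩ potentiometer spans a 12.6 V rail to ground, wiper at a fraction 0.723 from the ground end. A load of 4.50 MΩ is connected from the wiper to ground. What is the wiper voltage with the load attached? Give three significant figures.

V ≈ 8.95 V

The wiper splits the pot into (1−α)R = 108.0 kΩ above and αR = 282.0 kΩ below.
Lower section ‖ load = 265.3 kΩ.
V_wiper = 12.6 × 265.3/(108.0 + 265.3) = 8.95 V.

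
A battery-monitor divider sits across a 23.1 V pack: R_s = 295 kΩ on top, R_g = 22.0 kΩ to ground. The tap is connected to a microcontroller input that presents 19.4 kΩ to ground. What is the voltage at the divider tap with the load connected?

V_out ≈ 0.780 V

The load sits in parallel with R_g: R_g‖R_L = (22.0 × 19.4) / (22.0 + 19.4) = 10.31 kΩ.
V_out = 23.1 × 10.31 / (295 + 10.31) = 23.1 × 10.31/305.3 = 0.780 V.
(Unloaded it would have been 1.60 V.)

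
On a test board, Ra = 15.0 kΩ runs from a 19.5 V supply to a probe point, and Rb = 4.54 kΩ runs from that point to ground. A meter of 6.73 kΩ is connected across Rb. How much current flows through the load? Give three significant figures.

I_L ≈ 0.444 mA

Rb‖R_L = 2.711 kΩ; V_out = 19.5 × 2.711/17.71 = 2.985 V.
I_L = V_out / R_L = 2.985 / 6.73 kΩ = 0.444 mA.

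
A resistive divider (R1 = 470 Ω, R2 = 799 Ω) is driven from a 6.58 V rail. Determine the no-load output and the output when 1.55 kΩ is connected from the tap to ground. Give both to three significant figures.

Open-circuit: V = 6.58 × 799/(470 + 799) = 4.14 V.
With the load, R2 becomes R2‖R_L = 527.2 Ω, so V = 6.58 × 527.2/997.2 = 3.48 V.

Unloaded: 4.14 V; loaded: 3.48 V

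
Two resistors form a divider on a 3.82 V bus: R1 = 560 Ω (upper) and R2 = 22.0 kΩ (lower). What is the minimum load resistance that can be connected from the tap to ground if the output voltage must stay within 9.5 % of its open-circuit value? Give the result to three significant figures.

Output resistance R_th = R1‖R2 = (560 × 22000)/22560 = 546.1 Ω.
The fractional drop is R_th/(R_th + R_L); requiring this ≤ 0.0950 gives R_L ≥ R_th(1/0.0950 − 1) = 546.1 × 9.526 = 5.20 kΩ.

R_L(min) ≈ 5.20 kΩ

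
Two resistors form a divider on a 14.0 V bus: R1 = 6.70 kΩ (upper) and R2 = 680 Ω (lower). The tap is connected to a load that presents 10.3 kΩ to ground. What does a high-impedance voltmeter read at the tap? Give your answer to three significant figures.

The load sits in parallel with R2: R2‖R_L = (680 × 10300) / (680 + 10300) = 637.9 Ω.
V_out = 14.0 × 637.9 / (6700 + 637.9) = 14.0 × 637.9/7338 = 1.22 V.

V_out ≈ 1.22 V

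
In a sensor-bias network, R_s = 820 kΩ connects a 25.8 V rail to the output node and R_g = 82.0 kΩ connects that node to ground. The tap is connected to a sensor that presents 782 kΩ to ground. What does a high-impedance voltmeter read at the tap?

The load sits in parallel with R_g: R_g‖R_L = (82.0 × 782) / (82.0 + 782) = 74.22 kΩ.
V_out = 25.8 × 74.22 / (820 + 74.22) = 25.8 × 74.22/894.2 = 2.14 V.
(Unloaded it would have been 2.35 V.)

V_out ≈ 2.14 V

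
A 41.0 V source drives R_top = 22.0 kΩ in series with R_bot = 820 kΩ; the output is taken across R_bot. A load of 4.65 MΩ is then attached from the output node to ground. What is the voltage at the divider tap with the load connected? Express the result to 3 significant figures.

V_out ≈ 39.7 V

The load sits in parallel with R_bot: R_bot‖R_L = (820 × 4650) / (820 + 4650) = 697.1 kΩ.
V_out = 41.0 × 697.1 / (22.0 + 697.1) = 41.0 × 697.1/719.1 = 39.7 V.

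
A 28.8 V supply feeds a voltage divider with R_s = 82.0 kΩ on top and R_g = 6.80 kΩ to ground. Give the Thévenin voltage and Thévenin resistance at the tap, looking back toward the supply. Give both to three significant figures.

V_th is the open-circuit tap voltage: 28.8 × 6.80/(82.0 + 6.80) = 2.21 V.
With the supply zeroed, R_s and R_g appear in parallel from the tap: R_th = R_s‖R_g = (82.0 × 6.80)/88.80 = 6.28 kΩ.

V_th = 2.21 V, R_th = 6.28 kΩ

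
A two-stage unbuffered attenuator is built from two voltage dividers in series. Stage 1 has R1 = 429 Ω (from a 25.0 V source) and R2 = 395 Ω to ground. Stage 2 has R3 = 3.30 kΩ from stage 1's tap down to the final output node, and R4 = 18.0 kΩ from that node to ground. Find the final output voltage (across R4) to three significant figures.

V_out ≈ 10.0 V

Stage 2 presents R3+R4 = 21300 Ω as a load on stage 1's tap.
Stage 1's lower leg becomes R2‖(R3+R4) = 387.8 Ω, so V_mid = 25.0 × 387.8/816.8 = 11.87 V.
Stage 2 is itself unloaded: V_out = V_mid × R4/(R3+R4) = 11.87 × 18000/21300 = 10.0 V.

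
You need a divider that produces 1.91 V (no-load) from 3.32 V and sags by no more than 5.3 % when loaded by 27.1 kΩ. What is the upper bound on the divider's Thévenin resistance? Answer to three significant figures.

Loading drop = R_th/(R_th + R_L) ≤ 0.0530, so R_th ≤ R_L · ε/(1−ε) = 27.1 kΩ × 0.0530/0.9470 = 1.52 kΩ.
(Any R1, R2 with R2/(R1+R2) = 0.575 and R1‖R2 ≤ 1.52 kΩ will meet the spec.)

R_th ≤ 1.52 kΩ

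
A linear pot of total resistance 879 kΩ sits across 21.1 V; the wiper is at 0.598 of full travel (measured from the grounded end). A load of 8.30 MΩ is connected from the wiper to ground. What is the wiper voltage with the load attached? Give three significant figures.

The wiper splits the pot into (1−α)R = 353.4 kΩ above and αR = 525.6 kΩ below.
Lower section ‖ load = 494.3 kΩ.
V_wiper = 21.1 × 494.3/(353.4 + 494.3) = 12.3 V.

V ≈ 12.3 V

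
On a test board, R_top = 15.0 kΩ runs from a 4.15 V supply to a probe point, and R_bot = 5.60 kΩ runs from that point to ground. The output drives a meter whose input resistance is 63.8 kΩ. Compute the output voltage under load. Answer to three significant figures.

V_out ≈ 1.06 V

The load sits in parallel with R_bot: R_bot‖R_L = (5.60 × 63.8) / (5.60 + 63.8) = 5.148 kΩ.
V_out = 4.15 × 5.148 / (15.0 + 5.148) = 4.15 × 5.148/20.15 = 1.06 V.
(Unloaded it would have been 1.13 V.)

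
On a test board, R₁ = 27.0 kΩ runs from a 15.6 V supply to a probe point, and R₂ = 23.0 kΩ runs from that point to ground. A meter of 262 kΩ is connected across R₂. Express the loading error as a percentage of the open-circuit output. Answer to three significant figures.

The divider's output (Thévenin) resistance is R₁‖R₂ = 12.42 kΩ.
Fractional drop under load = R_th/(R_th + R_L) = 12.42 / (12.42 + 262) = 0.04526.
So the output falls by 4.53 %.

4.53 %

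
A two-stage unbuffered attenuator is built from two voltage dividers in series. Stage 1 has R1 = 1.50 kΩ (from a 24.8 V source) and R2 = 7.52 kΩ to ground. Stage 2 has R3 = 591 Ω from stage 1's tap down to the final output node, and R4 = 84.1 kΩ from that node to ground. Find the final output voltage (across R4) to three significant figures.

Stage 2 presents R3+R4 = 84690 Ω as a load on stage 1's tap.
Stage 1's lower leg becomes R2‖(R3+R4) = 6907 Ω, so V_mid = 24.8 × 6907/8407 = 20.37 V.
Stage 2 is itself unloaded: V_out = V_mid × R4/(R3+R4) = 20.37 × 84100/84690 = 20.2 V.

V_out ≈ 20.2 V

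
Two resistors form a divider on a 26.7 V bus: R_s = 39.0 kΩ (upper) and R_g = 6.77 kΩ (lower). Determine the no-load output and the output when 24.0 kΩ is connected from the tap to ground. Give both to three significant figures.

Open-circuit: V = 26.7 × 6.77/(39.0 + 6.77) = 3.95 V.
With the load, R_g becomes R_g‖R_L = 5.280 kΩ, so V = 26.7 × 5.280/44.28 = 3.18 V.

Unloaded: 3.95 V; loaded: 3.18 V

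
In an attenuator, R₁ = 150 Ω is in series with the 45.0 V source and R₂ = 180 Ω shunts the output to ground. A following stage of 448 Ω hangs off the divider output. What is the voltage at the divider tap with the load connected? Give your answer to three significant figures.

The load sits in parallel with R₂: R₂‖R_L = (180 × 448) / (180 + 448) = 128.4 Ω.
V_out = 45.0 × 128.4 / (150 + 128.4) = 45.0 × 128.4/278.4 = 20.8 V.
(Unloaded it would have been 24.5 V.)

V_out ≈ 20.8 V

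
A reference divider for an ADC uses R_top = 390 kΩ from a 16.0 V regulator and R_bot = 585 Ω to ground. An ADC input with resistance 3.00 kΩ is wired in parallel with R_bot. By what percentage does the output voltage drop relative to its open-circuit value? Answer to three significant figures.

16.3 %

Unloaded V = 16.0 × 585/390600 = 0.02396 V.
Loaded: R_bot‖R_L = 489.5 Ω, giving V = 16.0 × 489.5/390500 = 0.02006 V.
Drop = (0.02396 − 0.02006) / 0.02396 = 16.3 %.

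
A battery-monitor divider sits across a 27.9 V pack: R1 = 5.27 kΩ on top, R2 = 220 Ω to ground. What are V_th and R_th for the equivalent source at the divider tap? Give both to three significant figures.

V_th = 1.12 V, R_th = 211 Ω

V_th is the open-circuit tap voltage: 27.9 × 220/(5270 + 220) = 1.12 V.
With the supply zeroed, R1 and R2 appear in parallel from the tap: R_th = R1‖R2 = (5270 × 220)/5490 = 211 Ω.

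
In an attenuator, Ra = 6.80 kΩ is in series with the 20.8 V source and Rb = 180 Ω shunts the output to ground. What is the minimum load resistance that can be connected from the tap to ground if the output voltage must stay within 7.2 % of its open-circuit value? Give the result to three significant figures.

Output resistance R_th = Ra‖Rb = (6800 × 180)/6980 = 175.4 Ω.
The fractional drop is R_th/(R_th + R_L); requiring this ≤ 0.0720 gives R_L ≥ R_th(1/0.0720 − 1) = 175.4 × 12.89 = 2.26 kΩ.

R_L(min) ≈ 2.26 kΩ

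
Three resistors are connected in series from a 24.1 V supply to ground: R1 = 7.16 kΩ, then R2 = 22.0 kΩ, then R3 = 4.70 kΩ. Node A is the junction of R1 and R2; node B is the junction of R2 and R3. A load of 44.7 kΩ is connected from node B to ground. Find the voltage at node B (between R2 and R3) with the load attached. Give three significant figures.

At node B, R3 is in parallel with the load: R3‖R_L = 4.253 kΩ.
Below node A the resistance is R2 + (R3‖R_L) = 26.25 kΩ, so V_A = 24.1 × 26.25/33.41 = 18.94 V.
Then V_B = V_A × (R3‖R_L)/(R2 + R3‖R_L) = 18.94 × 4.253/26.25 = 3.07 V.

V ≈ 3.07 V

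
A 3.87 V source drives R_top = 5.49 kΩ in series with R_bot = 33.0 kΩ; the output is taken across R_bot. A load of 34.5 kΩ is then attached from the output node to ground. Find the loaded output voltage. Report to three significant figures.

V_out ≈ 2.92 V

The load sits in parallel with R_bot: R_bot‖R_L = (33.0 × 34.5) / (33.0 + 34.5) = 16.87 kΩ.
V_out = 3.87 × 16.87 / (5.49 + 16.87) = 3.87 × 16.87/22.36 = 2.92 V.
(Unloaded it would have been 3.32 V.)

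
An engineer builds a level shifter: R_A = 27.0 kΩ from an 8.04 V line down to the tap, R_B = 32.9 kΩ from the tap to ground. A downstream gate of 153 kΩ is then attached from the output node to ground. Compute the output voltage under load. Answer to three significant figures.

The load sits in parallel with R_B: R_B‖R_L = (32.9 × 153) / (32.9 + 153) = 27.08 kΩ.
V_out = 8.04 × 27.08 / (27.0 + 27.08) = 8.04 × 27.08/54.08 = 4.03 V.
(Unloaded it would have been 4.42 V.)

V_out ≈ 4.03 V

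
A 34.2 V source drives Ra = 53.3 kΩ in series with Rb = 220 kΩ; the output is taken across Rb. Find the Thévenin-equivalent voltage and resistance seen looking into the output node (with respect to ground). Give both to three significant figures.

V_th = 27.5 V, R_th = 42.9 kΩ

V_th is the open-circuit tap voltage: 34.2 × 220/(53.3 + 220) = 27.5 V.
With the supply zeroed, Ra and Rb appear in parallel from the tap: R_th = Ra‖Rb = (53.3 × 220)/273.3 = 42.9 kΩ.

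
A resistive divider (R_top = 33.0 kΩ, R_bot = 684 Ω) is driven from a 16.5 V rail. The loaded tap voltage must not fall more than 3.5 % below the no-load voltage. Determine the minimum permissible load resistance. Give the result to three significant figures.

Output resistance R_th = R_top‖R_bot = (33000 × 684)/33680 = 670.1 Ω.
The fractional drop is R_th/(R_th + R_L); requiring this ≤ 0.0350 gives R_L ≥ R_th(1/0.0350 − 1) = 670.1 × 27.57 = 18.5 kΩ.

R_L(min) ≈ 18.5 kΩ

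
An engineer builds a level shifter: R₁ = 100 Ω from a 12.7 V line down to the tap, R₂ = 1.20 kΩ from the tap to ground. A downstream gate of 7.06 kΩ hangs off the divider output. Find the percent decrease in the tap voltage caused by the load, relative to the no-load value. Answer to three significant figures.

The divider's output (Thévenin) resistance is R₁‖R₂ = 92.31 Ω.
Fractional drop under load = R_th/(R_th + R_L) = 92.31 / (92.31 + 7060) = 0.01291.
So the output falls by 1.29 %.

1.29 %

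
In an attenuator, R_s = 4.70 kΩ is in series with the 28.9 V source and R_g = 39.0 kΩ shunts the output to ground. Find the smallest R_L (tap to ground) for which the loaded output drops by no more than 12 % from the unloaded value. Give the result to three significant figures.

Output resistance R_th = R_s‖R_g = (4.70 × 39.0)/43.70 = 4.195 kΩ.
The fractional drop is R_th/(R_th + R_L); requiring this ≤ 0.120 gives R_L ≥ R_th(1/0.120 − 1) = 4.195 × 7.333 = 30.8 kΩ.

R_L(min) ≈ 30.8 kΩ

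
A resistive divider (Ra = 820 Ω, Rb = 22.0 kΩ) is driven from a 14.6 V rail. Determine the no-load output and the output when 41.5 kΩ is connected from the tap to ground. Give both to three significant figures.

Unloaded: 14.1 V; loaded: 13.8 V

Open-circuit: V = 14.6 × 22000/(820 + 22000) = 14.1 V.
With the load, Rb becomes Rb‖R_L = 14380 Ω, so V = 14.6 × 14380/15200 = 13.8 V.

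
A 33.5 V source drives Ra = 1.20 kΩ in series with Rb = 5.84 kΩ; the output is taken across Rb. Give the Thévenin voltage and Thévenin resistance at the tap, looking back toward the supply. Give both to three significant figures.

V_th is the open-circuit tap voltage: 33.5 × 5.84/(1.20 + 5.84) = 27.8 V.
With the supply zeroed, Ra and Rb appear in parallel from the tap: R_th = Ra‖Rb = (1.20 × 5.84)/7.040 = 995 Ω.

V_th = 27.8 V, R_th = 995 Ω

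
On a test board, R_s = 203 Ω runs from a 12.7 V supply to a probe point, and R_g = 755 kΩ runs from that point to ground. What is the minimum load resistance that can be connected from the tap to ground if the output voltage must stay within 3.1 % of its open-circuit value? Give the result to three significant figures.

Output resistance R_th = R_s‖R_g = (203 × 755000)/755200 = 202.9 Ω.
The fractional drop is R_th/(R_th + R_L); requiring this ≤ 0.0310 gives R_L ≥ R_th(1/0.0310 − 1) = 202.9 × 31.26 = 6.34 kΩ.

R_L(min) ≈ 6.34 kΩ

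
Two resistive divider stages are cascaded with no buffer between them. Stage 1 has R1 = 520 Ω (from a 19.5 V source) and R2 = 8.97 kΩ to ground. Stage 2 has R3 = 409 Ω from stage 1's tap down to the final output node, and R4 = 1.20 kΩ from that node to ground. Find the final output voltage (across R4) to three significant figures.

Stage 2 presents R3+R4 = 1609 Ω as a load on stage 1's tap.
Stage 1's lower leg becomes R2‖(R3+R4) = 1364 Ω, so V_mid = 19.5 × 1364/1884 = 14.12 V.
Stage 2 is itself unloaded: V_out = V_mid × R4/(R3+R4) = 14.12 × 1200/1609 = 10.5 V.

V_out ≈ 10.5 V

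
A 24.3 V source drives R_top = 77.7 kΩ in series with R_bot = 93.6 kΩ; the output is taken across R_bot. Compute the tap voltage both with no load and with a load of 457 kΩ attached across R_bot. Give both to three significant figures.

Open-circuit: V = 24.3 × 93.6/(77.7 + 93.6) = 13.3 V.
With the load, R_bot becomes R_bot‖R_L = 77.69 kΩ, so V = 24.3 × 77.69/155.4 = 12.1 V.

Unloaded: 13.3 V; loaded: 12.1 V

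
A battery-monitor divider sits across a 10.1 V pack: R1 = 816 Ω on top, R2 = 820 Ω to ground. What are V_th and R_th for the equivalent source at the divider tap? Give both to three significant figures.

V_th = 5.06 V, R_th = 409 Ω

V_th is the open-circuit tap voltage: 10.1 × 820/(816 + 820) = 5.06 V.
With the supply zeroed, R1 and R2 appear in parallel from the tap: R_th = R1‖R2 = (816 × 820)/1636 = 409 Ω.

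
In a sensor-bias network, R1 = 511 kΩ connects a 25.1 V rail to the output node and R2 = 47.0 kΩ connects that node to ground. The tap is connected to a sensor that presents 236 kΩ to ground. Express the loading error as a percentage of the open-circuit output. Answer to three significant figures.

15.4 %

Unloaded V = 25.1 × 47.0/558.0 = 2.114 V.
Loaded: R2‖R_L = 39.19 kΩ, giving V = 25.1 × 39.19/550.2 = 1.788 V.
Drop = (2.114 − 1.788) / 2.114 = 15.4 %.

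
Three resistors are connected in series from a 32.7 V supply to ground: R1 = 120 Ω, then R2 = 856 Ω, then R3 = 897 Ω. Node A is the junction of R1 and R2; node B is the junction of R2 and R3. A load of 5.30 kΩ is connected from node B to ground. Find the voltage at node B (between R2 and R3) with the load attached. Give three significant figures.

At node B, R3 is in parallel with the load: R3‖R_L = 767.2 Ω.
Below node A the resistance is R2 + (R3‖R_L) = 1623 Ω, so V_A = 32.7 × 1623/1743 = 30.45 V.
Then V_B = V_A × (R3‖R_L)/(R2 + R3‖R_L) = 30.45 × 767.2/1623 = 14.4 V.

V ≈ 14.4 V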